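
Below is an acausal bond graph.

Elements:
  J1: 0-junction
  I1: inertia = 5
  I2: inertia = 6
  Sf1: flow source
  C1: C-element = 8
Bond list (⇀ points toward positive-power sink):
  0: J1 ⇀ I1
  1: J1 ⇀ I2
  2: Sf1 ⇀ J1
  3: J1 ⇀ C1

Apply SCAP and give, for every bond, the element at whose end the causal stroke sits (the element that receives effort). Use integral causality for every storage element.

#2 →Sf1  (Sf1 (Sf) sets flow on bond)
#0 →I1  (I1 outputs flow p/I1)
#1 →I2  (I2 outputs flow p/I2)
#3 →J1  (J1 needs exactly one e-in)

β0 stroke→I1
β1 stroke→I2
β2 stroke→Sf1
β3 stroke→J1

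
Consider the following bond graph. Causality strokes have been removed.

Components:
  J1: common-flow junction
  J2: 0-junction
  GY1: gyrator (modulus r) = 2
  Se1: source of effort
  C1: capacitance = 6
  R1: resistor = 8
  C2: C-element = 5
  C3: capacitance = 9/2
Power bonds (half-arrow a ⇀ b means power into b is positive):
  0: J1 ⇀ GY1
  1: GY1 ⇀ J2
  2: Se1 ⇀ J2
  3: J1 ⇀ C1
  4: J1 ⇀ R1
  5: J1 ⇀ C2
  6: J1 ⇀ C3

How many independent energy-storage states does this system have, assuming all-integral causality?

3  (C1, C2, C3 all integral)

β2 stroke at J2  (source Se1 imposes e)
β1 stroke at GY1  (J2: bond 2 brought effort, rest push out)
β0 stroke at GY1  (through GY1, causality inverts; strokes same side of GY1)
β3 stroke at J1  (1-jn J1 has f-setter on 0)
β4 stroke at J1  (common-f at J1 fixed by 0)
β5 stroke at J1  (J1: bond 0 brought flow, rest push out)
β6 stroke at J1  (J1: bond 0 brought flow, rest push out)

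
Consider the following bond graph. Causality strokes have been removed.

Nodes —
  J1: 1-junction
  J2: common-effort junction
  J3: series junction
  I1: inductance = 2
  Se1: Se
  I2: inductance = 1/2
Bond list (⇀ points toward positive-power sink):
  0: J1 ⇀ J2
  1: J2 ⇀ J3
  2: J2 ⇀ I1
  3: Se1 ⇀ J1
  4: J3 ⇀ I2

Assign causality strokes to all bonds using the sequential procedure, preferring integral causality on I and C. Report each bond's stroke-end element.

#0 stroke→J2
#1 stroke→J3
#2 stroke→I1
#3 stroke→J1
#4 stroke→I2

bond 3 stroke→J1  (Se1 fixes effort; stroke away)
bond 0 stroke→J2  (only one flow-in slot at J1)
bond 1 stroke→J3  (J2 effort already set via bond 0)
bond 2 stroke→I1  (J2 effort already set via bond 0)
bond 4 stroke→I2  (J3 needs exactly one f-in)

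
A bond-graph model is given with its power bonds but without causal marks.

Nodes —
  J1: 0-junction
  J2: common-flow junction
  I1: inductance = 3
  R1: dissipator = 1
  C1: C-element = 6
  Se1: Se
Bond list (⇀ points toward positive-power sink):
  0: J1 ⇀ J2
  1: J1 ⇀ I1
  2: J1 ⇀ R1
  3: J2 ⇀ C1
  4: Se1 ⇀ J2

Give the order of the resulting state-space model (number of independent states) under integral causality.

bond 4 stroke at J2  (source Se1 imposes e)
bond 1 stroke at I1  (I1 integral (f out))
bond 3 stroke at J2  (prefer integral on C1)
bond 0 stroke at J1  (only one flow-in slot at J2)
bond 2 stroke at R1  (J1 effort already set via bond 0)

2  (C1, I1 all integral)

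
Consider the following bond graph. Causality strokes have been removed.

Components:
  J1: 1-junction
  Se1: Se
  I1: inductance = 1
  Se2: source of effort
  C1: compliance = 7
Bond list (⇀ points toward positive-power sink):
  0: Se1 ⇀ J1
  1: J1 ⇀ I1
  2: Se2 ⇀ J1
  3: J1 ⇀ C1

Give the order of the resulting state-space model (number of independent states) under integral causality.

2  (C1, I1 all integral)

b0 stroke→J1  (Se1 (Se) sets effort on bond)
b2 stroke→J1  (source Se2 imposes e)
b1 stroke→I1  (prefer integral on I1)
b3 stroke→J1  (J1 flow already set via bond 1)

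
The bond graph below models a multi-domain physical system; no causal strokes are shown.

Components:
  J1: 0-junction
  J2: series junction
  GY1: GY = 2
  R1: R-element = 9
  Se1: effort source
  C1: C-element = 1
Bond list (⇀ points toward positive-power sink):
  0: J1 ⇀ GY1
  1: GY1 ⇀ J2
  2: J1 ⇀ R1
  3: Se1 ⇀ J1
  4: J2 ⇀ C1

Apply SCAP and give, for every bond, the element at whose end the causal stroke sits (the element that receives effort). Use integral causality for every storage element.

b0 →GY1
b1 →GY1
b2 →R1
b3 →J1
b4 →J2

bond 3 →J1  (source Se1 imposes e)
bond 0 →GY1  (common-e at J1 fixed by 3)
bond 2 →R1  (J1 effort already set via bond 3)
bond 1 →GY1  (GY GY1: same side as bond 0)
bond 4 →J2  (1-jn J2 has f-setter on 1)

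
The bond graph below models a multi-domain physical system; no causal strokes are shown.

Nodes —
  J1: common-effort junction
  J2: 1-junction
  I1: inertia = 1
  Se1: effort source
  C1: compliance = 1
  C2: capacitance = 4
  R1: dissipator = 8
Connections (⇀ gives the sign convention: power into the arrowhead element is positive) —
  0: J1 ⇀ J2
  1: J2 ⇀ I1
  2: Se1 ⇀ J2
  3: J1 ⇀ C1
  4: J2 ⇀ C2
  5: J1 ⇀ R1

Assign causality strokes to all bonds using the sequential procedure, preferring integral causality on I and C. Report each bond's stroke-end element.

β0 stroke at J2
β1 stroke at I1
β2 stroke at J2
β3 stroke at J1
β4 stroke at J2
β5 stroke at R1

b2 |J2  (Se1: effort source, stroke at far end)
b1 |I1  (prefer integral on I1)
b0 |J2  (common-f at J2 fixed by 1)
b4 |J2  (common-f at J2 fixed by 1)
b3 |J1  (C1 integral (e out))
b5 |R1  (0-jn J1 has e-setter on 3)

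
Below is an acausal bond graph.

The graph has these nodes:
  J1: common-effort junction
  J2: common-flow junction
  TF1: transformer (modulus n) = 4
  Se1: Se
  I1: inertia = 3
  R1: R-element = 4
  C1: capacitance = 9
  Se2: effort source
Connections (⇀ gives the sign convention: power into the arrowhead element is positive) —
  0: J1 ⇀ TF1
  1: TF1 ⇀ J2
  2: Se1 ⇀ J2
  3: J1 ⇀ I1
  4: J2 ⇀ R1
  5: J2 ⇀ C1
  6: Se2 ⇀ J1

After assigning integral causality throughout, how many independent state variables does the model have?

bond 2 stroke→J2  (Se1: effort source, stroke at far end)
bond 6 stroke→J1  (Se2 fixes effort; stroke away)
bond 0 stroke→TF1  (0-jn J1 has e-setter on 6)
bond 3 stroke→I1  (J1 effort already set via bond 6)
bond 1 stroke→J2  (TF1: transformer flips bond 0)
bond 5 stroke→J2  (C1 integral (e out))
bond 4 stroke→R1  (J2 needs exactly one f-in)

2  (C1, I1 all integral)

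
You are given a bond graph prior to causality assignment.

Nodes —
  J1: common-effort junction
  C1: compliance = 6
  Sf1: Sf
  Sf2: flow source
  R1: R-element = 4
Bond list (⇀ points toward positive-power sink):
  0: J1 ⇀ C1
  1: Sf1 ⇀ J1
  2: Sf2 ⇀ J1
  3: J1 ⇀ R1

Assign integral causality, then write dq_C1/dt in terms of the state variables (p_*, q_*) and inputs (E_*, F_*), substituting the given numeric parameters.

#1 →Sf1  (Sf1 fixes flow; stroke at Sf1)
#2 →Sf2  (Sf2 (Sf) sets flow on bond)
#0 →J1  (prefer integral on C1)
#3 →R1  (J1: bond 0 brought effort, rest push out)

dq_C1/dt = F_Sf1 + F_Sf2 - q_C1/24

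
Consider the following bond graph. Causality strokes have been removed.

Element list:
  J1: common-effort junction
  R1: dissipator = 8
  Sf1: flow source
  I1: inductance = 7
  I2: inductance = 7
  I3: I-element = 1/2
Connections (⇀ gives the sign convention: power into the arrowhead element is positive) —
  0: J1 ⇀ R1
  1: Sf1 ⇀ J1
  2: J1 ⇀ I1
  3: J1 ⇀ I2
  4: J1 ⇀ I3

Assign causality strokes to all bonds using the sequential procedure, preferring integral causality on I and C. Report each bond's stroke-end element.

b1 stroke→Sf1  (Sf1 (Sf) sets flow on bond)
b2 stroke→I1  (I1 outputs flow p/I1)
b3 stroke→I2  (I2 outputs flow p/I2)
b4 stroke→I3  (I3 integral (f out))
b0 stroke→J1  (J1 needs exactly one e-in)

β0 stroke at J1
β1 stroke at Sf1
β2 stroke at I1
β3 stroke at I2
β4 stroke at I3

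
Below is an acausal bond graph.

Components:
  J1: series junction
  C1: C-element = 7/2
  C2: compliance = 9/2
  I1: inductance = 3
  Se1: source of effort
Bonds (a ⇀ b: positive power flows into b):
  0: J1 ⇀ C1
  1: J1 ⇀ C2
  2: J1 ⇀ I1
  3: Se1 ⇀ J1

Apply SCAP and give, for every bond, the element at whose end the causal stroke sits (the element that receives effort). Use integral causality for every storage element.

b3 stroke→J1  (source Se1 imposes e)
b0 stroke→J1  (prefer integral on C1)
b1 stroke→J1  (C2: C, integral causality)
b2 stroke→I1  (J1: last free bond brings flow in)

b0 →J1
b1 →J1
b2 →I1
b3 →J1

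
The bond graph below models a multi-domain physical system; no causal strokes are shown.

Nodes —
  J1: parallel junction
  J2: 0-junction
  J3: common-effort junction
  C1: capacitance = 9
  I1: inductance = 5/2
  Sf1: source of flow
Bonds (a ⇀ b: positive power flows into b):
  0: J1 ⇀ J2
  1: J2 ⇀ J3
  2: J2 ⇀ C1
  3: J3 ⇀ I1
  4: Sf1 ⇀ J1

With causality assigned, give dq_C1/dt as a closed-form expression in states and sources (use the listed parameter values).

dq_C1/dt = F_Sf1 - 2*p_I1/5

#4 stroke at Sf1  (Sf1 fixes flow; stroke at Sf1)
#0 stroke at J1  (J1: last free bond brings effort in)
#2 stroke at J2  (prefer integral on C1)
#1 stroke at J3  (J2: bond 2 brought effort, rest push out)
#3 stroke at I1  (J3 effort already set via bond 1)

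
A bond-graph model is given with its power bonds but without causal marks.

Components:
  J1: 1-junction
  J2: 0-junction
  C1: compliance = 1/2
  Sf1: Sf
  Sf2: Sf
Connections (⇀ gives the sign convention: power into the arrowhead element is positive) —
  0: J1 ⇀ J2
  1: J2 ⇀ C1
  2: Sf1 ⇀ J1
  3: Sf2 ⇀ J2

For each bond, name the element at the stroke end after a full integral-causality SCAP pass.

b0 |J1
b1 |J2
b2 |Sf1
b3 |Sf2

#2 stroke→Sf1  (Sf1 fixes flow; stroke at Sf1)
#3 stroke→Sf2  (Sf2 fixes flow; stroke at Sf2)
#0 stroke→J1  (common-f at J1 fixed by 2)
#1 stroke→J2  (closing 0-jn rule on J2)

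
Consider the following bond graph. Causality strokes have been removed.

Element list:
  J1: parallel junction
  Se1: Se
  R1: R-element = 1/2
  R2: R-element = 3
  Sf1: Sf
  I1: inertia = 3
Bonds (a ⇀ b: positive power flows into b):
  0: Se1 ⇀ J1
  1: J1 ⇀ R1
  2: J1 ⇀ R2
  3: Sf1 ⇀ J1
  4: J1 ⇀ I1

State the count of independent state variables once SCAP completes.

β0 stroke→J1  (Se1 (Se) sets effort on bond)
β3 stroke→Sf1  (source Sf1 imposes f)
β1 stroke→R1  (J1: bond 0 brought effort, rest push out)
β2 stroke→R2  (J1 effort already set via bond 0)
β4 stroke→I1  (common-e at J1 fixed by 0)

1  (I1 all integral)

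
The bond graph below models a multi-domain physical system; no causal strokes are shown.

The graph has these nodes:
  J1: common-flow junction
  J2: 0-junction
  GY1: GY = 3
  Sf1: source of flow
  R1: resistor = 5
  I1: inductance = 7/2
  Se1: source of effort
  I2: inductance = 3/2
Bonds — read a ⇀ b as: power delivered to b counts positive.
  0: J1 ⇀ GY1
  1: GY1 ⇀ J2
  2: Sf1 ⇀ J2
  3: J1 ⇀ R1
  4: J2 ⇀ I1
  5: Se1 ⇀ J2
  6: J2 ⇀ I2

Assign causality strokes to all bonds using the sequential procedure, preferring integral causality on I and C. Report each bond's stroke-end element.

#2 stroke→Sf1  (Sf1: flow source, stroke at near end)
#5 stroke→J2  (Se1 fixes effort; stroke away)
#1 stroke→GY1  (0-jn J2 has e-setter on 5)
#4 stroke→I1  (J2: bond 5 brought effort, rest push out)
#6 stroke→I2  (J2: bond 5 brought effort, rest push out)
#0 stroke→GY1  (GY1: gyrator matches bond 1)
#3 stroke→J1  (J1: bond 0 brought flow, rest push out)

#0 stroke→GY1
#1 stroke→GY1
#2 stroke→Sf1
#3 stroke→J1
#4 stroke→I1
#5 stroke→J2
#6 stroke→I2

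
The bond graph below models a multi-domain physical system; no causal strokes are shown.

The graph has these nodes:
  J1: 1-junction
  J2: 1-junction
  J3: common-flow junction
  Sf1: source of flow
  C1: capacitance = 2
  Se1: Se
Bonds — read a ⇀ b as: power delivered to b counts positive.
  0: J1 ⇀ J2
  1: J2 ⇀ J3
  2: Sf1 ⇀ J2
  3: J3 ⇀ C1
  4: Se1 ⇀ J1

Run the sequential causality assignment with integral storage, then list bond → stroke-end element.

β2 stroke→Sf1  (Sf1 fixes flow; stroke at Sf1)
β4 stroke→J1  (source Se1 imposes e)
β0 stroke→J2  (J1 needs exactly one f-in)
β1 stroke→J2  (common-f at J2 fixed by 2)
β3 stroke→J3  (J3 flow already set via bond 1)

#0 stroke→J2
#1 stroke→J2
#2 stroke→Sf1
#3 stroke→J3
#4 stroke→J1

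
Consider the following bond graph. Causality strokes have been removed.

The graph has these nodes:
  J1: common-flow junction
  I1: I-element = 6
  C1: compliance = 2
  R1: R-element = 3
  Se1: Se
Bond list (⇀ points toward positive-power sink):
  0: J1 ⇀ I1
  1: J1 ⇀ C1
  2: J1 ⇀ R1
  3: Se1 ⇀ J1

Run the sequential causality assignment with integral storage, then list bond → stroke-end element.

β0 |I1
β1 |J1
β2 |J1
β3 |J1

bond 3 →J1  (Se1 fixes effort; stroke away)
bond 0 →I1  (I1 outputs flow p/I1)
bond 1 →J1  (J1 flow already set via bond 0)
bond 2 →J1  (1-jn J1 has f-setter on 0)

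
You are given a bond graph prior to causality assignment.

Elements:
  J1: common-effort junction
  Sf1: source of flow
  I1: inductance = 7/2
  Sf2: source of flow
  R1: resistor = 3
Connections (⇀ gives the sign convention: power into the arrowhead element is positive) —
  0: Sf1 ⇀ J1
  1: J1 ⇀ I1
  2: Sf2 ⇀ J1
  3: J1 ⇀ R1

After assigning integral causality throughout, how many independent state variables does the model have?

1  (I1 all integral)

β0 stroke→Sf1  (Sf1 fixes flow; stroke at Sf1)
β2 stroke→Sf2  (source Sf2 imposes f)
β1 stroke→I1  (I1 outputs flow p/I1)
β3 stroke→J1  (J1 needs exactly one e-in)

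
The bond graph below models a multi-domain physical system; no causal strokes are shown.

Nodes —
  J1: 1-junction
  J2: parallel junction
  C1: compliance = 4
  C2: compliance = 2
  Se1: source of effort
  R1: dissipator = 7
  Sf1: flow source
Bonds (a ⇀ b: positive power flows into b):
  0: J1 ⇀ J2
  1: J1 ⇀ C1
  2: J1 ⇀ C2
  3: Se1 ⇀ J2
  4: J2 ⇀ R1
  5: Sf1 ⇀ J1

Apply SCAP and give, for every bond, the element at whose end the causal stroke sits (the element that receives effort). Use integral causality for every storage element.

β3 stroke at J2  (Se1 (Se) sets effort on bond)
β5 stroke at Sf1  (Sf1: flow source, stroke at near end)
β0 stroke at J1  (J1 flow already set via bond 5)
β1 stroke at J1  (J1: bond 5 brought flow, rest push out)
β2 stroke at J1  (common-f at J1 fixed by 5)
β4 stroke at R1  (0-jn J2 has e-setter on 3)

b0 stroke at J1
b1 stroke at J1
b2 stroke at J1
b3 stroke at J2
b4 stroke at R1
b5 stroke at Sf1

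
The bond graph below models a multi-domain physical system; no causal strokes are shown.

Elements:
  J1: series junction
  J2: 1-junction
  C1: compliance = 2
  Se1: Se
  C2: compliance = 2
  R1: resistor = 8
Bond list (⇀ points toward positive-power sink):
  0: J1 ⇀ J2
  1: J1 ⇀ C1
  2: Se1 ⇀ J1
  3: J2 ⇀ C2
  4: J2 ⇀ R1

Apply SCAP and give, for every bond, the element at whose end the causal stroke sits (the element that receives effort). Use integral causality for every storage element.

β0 stroke→J2
β1 stroke→J1
β2 stroke→J1
β3 stroke→J2
β4 stroke→R1

b2 |J1  (source Se1 imposes e)
b1 |J1  (C1 integral (e out))
b0 |J2  (J1: last free bond brings flow in)
b3 |J2  (C2 integral (e out))
b4 |R1  (J2: last free bond brings flow in)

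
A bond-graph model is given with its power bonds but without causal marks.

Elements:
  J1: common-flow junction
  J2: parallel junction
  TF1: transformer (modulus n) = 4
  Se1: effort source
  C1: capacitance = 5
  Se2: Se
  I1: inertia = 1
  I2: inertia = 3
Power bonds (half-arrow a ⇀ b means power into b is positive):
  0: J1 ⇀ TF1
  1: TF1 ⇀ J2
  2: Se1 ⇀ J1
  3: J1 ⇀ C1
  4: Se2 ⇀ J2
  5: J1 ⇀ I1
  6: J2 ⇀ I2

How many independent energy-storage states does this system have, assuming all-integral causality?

β2 stroke at J1  (Se1 fixes effort; stroke away)
β4 stroke at J2  (Se2 fixes effort; stroke away)
β1 stroke at TF1  (J2: bond 4 brought effort, rest push out)
β6 stroke at I2  (common-e at J2 fixed by 4)
β0 stroke at J1  (TF TF1: opposite of bond 1)
β3 stroke at J1  (C1: C, integral causality)
β5 stroke at I1  (closing 1-jn rule on J1)

3  (C1, I1, I2 all integral)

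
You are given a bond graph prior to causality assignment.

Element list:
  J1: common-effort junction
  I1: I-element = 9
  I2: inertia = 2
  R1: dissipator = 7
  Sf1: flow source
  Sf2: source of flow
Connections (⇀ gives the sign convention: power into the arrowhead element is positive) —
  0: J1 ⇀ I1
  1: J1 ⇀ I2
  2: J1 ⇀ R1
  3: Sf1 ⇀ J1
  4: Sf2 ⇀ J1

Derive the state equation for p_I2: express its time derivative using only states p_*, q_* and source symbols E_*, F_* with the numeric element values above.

dp_I2/dt = 7*F_Sf1 + 7*F_Sf2 - 7*p_I1/9 - 7*p_I2/2

#3 stroke at Sf1  (Sf1: flow source, stroke at near end)
#4 stroke at Sf2  (Sf2: flow source, stroke at near end)
#0 stroke at I1  (prefer integral on I1)
#1 stroke at I2  (I2 outputs flow p/I2)
#2 stroke at J1  (only one effort-in slot at J1)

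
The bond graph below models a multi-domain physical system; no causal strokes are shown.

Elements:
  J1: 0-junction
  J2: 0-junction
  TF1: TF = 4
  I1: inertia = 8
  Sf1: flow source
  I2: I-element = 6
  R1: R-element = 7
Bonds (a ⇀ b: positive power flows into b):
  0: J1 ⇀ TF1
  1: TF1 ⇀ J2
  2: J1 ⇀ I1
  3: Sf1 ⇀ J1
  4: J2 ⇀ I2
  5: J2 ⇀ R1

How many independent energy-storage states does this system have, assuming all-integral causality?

bond 3 |Sf1  (Sf1 (Sf) sets flow on bond)
bond 2 |I1  (I1 outputs flow p/I1)
bond 0 |J1  (J1 needs exactly one e-in)
bond 1 |TF1  (through TF1, causality passes straight; one stroke at TF1)
bond 4 |I2  (prefer integral on I2)
bond 5 |J2  (J2: last free bond brings effort in)

2  (I1, I2 all integral)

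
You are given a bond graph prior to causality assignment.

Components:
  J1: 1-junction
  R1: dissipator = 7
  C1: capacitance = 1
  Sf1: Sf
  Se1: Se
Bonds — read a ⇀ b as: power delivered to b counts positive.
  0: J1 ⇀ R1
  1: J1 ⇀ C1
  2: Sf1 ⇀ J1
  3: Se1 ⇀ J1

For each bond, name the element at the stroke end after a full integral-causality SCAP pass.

bond 0 stroke→J1
bond 1 stroke→J1
bond 2 stroke→Sf1
bond 3 stroke→J1

b2 →Sf1  (source Sf1 imposes f)
b3 →J1  (Se1: effort source, stroke at far end)
b0 →J1  (1-jn J1 has f-setter on 2)
b1 →J1  (common-f at J1 fixed by 2)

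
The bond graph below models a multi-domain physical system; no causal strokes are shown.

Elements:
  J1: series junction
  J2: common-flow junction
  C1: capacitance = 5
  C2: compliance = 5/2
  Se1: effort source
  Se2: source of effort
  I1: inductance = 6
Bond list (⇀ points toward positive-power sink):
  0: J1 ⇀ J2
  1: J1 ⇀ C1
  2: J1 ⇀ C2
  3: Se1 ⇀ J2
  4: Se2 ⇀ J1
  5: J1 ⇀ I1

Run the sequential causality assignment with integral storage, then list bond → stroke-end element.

#0 stroke at J1
#1 stroke at J1
#2 stroke at J1
#3 stroke at J2
#4 stroke at J1
#5 stroke at I1

b3 stroke at J2  (Se1: effort source, stroke at far end)
b4 stroke at J1  (Se2 fixes effort; stroke away)
b0 stroke at J1  (J2: last free bond brings flow in)
b1 stroke at J1  (prefer integral on C1)
b2 stroke at J1  (C2: C, integral causality)
b5 stroke at I1  (J1: last free bond brings flow in)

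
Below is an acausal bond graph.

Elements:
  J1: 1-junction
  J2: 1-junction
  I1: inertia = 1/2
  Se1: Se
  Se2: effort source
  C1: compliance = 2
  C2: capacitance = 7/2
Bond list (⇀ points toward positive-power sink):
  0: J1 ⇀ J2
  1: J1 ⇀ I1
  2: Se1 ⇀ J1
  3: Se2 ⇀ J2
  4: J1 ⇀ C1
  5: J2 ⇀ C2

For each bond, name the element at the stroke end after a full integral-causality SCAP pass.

b0 stroke at J1
b1 stroke at I1
b2 stroke at J1
b3 stroke at J2
b4 stroke at J1
b5 stroke at J2

b2 stroke at J1  (source Se1 imposes e)
b3 stroke at J2  (source Se2 imposes e)
b1 stroke at I1  (I1 integral (f out))
b0 stroke at J1  (common-f at J1 fixed by 1)
b4 stroke at J1  (1-jn J1 has f-setter on 1)
b5 stroke at J2  (common-f at J2 fixed by 0)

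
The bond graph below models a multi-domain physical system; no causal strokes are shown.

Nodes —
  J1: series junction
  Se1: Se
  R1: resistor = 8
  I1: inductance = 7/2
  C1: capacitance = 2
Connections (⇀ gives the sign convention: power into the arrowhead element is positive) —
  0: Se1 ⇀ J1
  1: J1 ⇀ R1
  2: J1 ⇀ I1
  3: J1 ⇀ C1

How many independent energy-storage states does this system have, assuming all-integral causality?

b0 →J1  (Se1 (Se) sets effort on bond)
b2 →I1  (I1 integral (f out))
b1 →J1  (common-f at J1 fixed by 2)
b3 →J1  (J1: bond 2 brought flow, rest push out)

2  (C1, I1 all integral)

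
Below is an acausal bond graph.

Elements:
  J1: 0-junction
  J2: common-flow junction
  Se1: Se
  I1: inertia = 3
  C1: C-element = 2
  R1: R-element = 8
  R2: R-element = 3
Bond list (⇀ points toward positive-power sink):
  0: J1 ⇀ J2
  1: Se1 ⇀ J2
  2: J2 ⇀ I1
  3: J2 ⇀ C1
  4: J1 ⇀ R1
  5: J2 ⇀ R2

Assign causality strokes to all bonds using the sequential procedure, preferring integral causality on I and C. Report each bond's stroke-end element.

b1 stroke at J2  (Se1 fixes effort; stroke away)
b2 stroke at I1  (I1 outputs flow p/I1)
b0 stroke at J2  (common-f at J2 fixed by 2)
b3 stroke at J2  (J2 flow already set via bond 2)
b5 stroke at J2  (J2 flow already set via bond 2)
b4 stroke at J1  (closing 0-jn rule on J1)

#0 |J2
#1 |J2
#2 |I1
#3 |J2
#4 |J1
#5 |J2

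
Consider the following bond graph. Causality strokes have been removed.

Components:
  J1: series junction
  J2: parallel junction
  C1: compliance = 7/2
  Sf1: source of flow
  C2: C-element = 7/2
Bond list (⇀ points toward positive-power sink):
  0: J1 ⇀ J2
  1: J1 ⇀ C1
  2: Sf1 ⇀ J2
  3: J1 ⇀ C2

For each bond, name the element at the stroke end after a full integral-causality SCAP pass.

β0 stroke at J2
β1 stroke at J1
β2 stroke at Sf1
β3 stroke at J1

bond 2 stroke→Sf1  (source Sf1 imposes f)
bond 0 stroke→J2  (J2 needs exactly one e-in)
bond 1 stroke→J1  (J1 flow already set via bond 0)
bond 3 stroke→J1  (J1 flow already set via bond 0)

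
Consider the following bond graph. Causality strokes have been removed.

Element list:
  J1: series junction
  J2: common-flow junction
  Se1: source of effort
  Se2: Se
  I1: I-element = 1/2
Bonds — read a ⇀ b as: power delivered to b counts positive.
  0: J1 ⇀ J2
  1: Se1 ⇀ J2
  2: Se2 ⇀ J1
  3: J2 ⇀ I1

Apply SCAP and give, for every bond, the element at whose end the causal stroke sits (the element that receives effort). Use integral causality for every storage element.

b1 stroke→J2  (Se1 (Se) sets effort on bond)
b2 stroke→J1  (Se2: effort source, stroke at far end)
b0 stroke→J2  (only one flow-in slot at J1)
b3 stroke→I1  (closing 1-jn rule on J2)

β0 stroke→J2
β1 stroke→J2
β2 stroke→J1
β3 stroke→I1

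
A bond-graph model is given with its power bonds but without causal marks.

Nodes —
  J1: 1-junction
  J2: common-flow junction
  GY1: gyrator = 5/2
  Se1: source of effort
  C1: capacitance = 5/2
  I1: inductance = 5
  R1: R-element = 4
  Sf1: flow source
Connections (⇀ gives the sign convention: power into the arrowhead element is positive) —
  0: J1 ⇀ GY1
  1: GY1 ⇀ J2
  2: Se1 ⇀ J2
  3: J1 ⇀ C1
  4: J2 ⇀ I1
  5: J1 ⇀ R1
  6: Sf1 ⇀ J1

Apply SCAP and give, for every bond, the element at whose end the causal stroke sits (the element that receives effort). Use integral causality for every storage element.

b0 stroke at J1
b1 stroke at J2
b2 stroke at J2
b3 stroke at J1
b4 stroke at I1
b5 stroke at J1
b6 stroke at Sf1

β2 →J2  (source Se1 imposes e)
β6 →Sf1  (Sf1 fixes flow; stroke at Sf1)
β0 →J1  (J1: bond 6 brought flow, rest push out)
β3 →J1  (common-f at J1 fixed by 6)
β5 →J1  (common-f at J1 fixed by 6)
β1 →J2  (GY GY1: same side as bond 0)
β4 →I1  (J2: last free bond brings flow in)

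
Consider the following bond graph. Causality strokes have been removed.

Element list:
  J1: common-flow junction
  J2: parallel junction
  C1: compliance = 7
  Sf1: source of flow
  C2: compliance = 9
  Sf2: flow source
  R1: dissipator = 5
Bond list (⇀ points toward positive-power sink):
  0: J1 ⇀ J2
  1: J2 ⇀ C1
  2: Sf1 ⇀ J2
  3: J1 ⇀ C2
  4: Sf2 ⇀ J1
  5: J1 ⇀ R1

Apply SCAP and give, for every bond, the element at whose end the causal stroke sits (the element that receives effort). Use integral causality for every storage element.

bond 0 →J1
bond 1 →J2
bond 2 →Sf1
bond 3 →J1
bond 4 →Sf2
bond 5 →J1

b2 |Sf1  (source Sf1 imposes f)
b4 |Sf2  (Sf2 fixes flow; stroke at Sf2)
b0 |J1  (J1 flow already set via bond 4)
b3 |J1  (J1: bond 4 brought flow, rest push out)
b5 |J1  (J1 flow already set via bond 4)
b1 |J2  (closing 0-jn rule on J2)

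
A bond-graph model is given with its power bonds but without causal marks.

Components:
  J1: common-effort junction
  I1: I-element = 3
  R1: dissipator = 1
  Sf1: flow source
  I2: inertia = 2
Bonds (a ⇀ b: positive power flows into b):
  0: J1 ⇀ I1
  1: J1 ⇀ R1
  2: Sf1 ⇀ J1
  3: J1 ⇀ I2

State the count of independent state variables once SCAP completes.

b2 stroke at Sf1  (Sf1: flow source, stroke at near end)
b0 stroke at I1  (I1 outputs flow p/I1)
b3 stroke at I2  (I2 outputs flow p/I2)
b1 stroke at J1  (closing 0-jn rule on J1)

2  (I1, I2 all integral)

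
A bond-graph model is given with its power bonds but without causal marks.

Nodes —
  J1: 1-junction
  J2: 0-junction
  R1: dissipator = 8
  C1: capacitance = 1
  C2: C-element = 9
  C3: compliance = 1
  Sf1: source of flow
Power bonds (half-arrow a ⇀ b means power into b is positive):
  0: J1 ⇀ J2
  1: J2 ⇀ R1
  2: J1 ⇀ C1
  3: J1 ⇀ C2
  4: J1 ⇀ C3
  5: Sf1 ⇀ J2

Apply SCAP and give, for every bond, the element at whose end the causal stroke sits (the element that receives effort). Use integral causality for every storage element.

β0 stroke at J2
β1 stroke at R1
β2 stroke at J1
β3 stroke at J1
β4 stroke at J1
β5 stroke at Sf1

β5 stroke at Sf1  (Sf1 (Sf) sets flow on bond)
β2 stroke at J1  (C1: C, integral causality)
β3 stroke at J1  (prefer integral on C2)
β4 stroke at J1  (prefer integral on C3)
β0 stroke at J2  (J1 needs exactly one f-in)
β1 stroke at R1  (common-e at J2 fixed by 0)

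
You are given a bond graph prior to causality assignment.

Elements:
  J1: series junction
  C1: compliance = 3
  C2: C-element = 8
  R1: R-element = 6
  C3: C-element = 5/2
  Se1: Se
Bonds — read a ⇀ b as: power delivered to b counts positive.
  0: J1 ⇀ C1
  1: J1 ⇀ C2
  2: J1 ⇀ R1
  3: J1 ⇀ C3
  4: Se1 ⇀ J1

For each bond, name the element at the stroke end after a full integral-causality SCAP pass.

bond 0 stroke→J1
bond 1 stroke→J1
bond 2 stroke→R1
bond 3 stroke→J1
bond 4 stroke→J1

#4 →J1  (Se1: effort source, stroke at far end)
#0 →J1  (prefer integral on C1)
#1 →J1  (C2: C, integral causality)
#3 →J1  (C3: C, integral causality)
#2 →R1  (J1 needs exactly one f-in)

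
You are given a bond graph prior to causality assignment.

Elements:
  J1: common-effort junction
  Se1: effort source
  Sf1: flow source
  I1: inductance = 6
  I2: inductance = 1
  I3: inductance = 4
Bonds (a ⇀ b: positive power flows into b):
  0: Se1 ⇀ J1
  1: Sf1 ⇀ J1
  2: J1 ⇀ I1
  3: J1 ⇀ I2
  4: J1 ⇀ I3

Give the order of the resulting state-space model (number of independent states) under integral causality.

#0 |J1  (source Se1 imposes e)
#1 |Sf1  (Sf1 (Sf) sets flow on bond)
#2 |I1  (0-jn J1 has e-setter on 0)
#3 |I2  (0-jn J1 has e-setter on 0)
#4 |I3  (common-e at J1 fixed by 0)

3  (I1, I2, I3 all integral)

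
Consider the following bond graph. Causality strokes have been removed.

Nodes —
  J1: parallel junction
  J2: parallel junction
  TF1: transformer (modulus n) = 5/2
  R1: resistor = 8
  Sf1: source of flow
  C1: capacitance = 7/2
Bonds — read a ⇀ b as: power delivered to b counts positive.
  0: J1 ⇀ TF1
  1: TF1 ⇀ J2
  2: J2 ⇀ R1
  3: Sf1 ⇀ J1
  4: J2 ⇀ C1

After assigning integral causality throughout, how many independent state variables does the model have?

#3 stroke at Sf1  (Sf1: flow source, stroke at near end)
#0 stroke at J1  (J1: last free bond brings effort in)
#1 stroke at TF1  (through TF1, causality passes straight; one stroke at TF1)
#4 stroke at J2  (C1: C, integral causality)
#2 stroke at R1  (J2 effort already set via bond 4)

1  (C1 all integral)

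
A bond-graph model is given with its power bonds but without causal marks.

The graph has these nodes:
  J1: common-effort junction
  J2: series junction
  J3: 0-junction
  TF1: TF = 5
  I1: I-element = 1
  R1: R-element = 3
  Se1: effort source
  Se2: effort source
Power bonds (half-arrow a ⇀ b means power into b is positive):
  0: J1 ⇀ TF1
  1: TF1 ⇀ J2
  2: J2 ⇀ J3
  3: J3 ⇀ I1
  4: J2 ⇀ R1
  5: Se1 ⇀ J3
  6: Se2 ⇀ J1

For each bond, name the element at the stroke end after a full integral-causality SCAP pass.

β5 stroke at J3  (Se1 (Se) sets effort on bond)
β6 stroke at J1  (Se2: effort source, stroke at far end)
β0 stroke at TF1  (0-jn J1 has e-setter on 6)
β2 stroke at J2  (common-e at J3 fixed by 5)
β3 stroke at I1  (J3 effort already set via bond 5)
β1 stroke at J2  (TF1 one-in-one-out from 0)
β4 stroke at R1  (only one flow-in slot at J2)

bond 0 stroke→TF1
bond 1 stroke→J2
bond 2 stroke→J2
bond 3 stroke→I1
bond 4 stroke→R1
bond 5 stroke→J3
bond 6 stroke→J1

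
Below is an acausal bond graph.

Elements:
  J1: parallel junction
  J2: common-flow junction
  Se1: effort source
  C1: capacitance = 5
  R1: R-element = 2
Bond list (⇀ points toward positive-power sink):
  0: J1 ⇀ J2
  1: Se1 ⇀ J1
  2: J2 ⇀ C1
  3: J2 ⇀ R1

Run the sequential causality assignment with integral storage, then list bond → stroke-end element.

β1 →J1  (Se1: effort source, stroke at far end)
β0 →J2  (common-e at J1 fixed by 1)
β2 →J2  (C1: C, integral causality)
β3 →R1  (J2: last free bond brings flow in)

β0 stroke→J2
β1 stroke→J1
β2 stroke→J2
β3 stroke→R1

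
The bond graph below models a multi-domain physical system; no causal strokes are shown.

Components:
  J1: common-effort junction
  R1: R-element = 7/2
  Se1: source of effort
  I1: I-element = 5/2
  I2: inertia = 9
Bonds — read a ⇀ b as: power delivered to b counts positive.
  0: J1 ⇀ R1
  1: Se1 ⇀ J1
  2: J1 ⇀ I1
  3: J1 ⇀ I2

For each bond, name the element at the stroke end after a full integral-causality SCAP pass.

#1 stroke→J1  (Se1 fixes effort; stroke away)
#0 stroke→R1  (J1: bond 1 brought effort, rest push out)
#2 stroke→I1  (J1 effort already set via bond 1)
#3 stroke→I2  (0-jn J1 has e-setter on 1)

b0 stroke at R1
b1 stroke at J1
b2 stroke at I1
b3 stroke at I2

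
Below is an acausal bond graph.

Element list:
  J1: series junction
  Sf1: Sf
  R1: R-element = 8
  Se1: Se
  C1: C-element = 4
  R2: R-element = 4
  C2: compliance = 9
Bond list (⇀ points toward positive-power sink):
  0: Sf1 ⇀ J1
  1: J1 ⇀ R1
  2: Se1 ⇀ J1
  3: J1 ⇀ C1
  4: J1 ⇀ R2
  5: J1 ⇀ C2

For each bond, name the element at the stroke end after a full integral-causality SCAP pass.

bond 0 →Sf1
bond 1 →J1
bond 2 →J1
bond 3 →J1
bond 4 →J1
bond 5 →J1

β0 |Sf1  (Sf1: flow source, stroke at near end)
β2 |J1  (Se1 fixes effort; stroke away)
β1 |J1  (1-jn J1 has f-setter on 0)
β3 |J1  (common-f at J1 fixed by 0)
β4 |J1  (J1: bond 0 brought flow, rest push out)
β5 |J1  (1-jn J1 has f-setter on 0)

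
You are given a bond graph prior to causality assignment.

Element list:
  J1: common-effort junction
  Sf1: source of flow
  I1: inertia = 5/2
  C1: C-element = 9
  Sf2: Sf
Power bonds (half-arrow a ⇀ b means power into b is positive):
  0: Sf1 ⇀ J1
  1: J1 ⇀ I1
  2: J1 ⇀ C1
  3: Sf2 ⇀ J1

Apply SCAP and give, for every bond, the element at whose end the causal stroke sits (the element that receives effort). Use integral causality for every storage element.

b0 |Sf1  (Sf1 fixes flow; stroke at Sf1)
b3 |Sf2  (Sf2 fixes flow; stroke at Sf2)
b1 |I1  (I1: I, integral causality)
b2 |J1  (only one effort-in slot at J1)

bond 0 |Sf1
bond 1 |I1
bond 2 |J1
bond 3 |Sf2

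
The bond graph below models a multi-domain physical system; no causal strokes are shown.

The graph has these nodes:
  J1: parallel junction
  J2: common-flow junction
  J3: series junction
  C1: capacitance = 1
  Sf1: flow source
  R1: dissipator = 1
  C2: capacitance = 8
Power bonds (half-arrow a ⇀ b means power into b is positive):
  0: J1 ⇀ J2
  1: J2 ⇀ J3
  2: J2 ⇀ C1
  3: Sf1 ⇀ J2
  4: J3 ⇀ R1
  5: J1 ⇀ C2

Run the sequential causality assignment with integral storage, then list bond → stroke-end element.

bond 0 stroke→J2
bond 1 stroke→J2
bond 2 stroke→J2
bond 3 stroke→Sf1
bond 4 stroke→J3
bond 5 stroke→J1

β3 stroke at Sf1  (Sf1 (Sf) sets flow on bond)
β0 stroke at J2  (1-jn J2 has f-setter on 3)
β1 stroke at J2  (J2: bond 3 brought flow, rest push out)
β2 stroke at J2  (J2 flow already set via bond 3)
β4 stroke at J3  (1-jn J3 has f-setter on 1)
β5 stroke at J1  (only one effort-in slot at J1)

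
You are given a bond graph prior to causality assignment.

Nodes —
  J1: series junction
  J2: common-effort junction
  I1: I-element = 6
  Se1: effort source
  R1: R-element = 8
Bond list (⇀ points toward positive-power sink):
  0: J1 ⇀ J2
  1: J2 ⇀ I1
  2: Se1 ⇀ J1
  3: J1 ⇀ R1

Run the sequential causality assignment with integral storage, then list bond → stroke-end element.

bond 2 stroke→J1  (source Se1 imposes e)
bond 1 stroke→I1  (I1 outputs flow p/I1)
bond 0 stroke→J2  (only one effort-in slot at J2)
bond 3 stroke→J1  (1-jn J1 has f-setter on 0)

b0 →J2
b1 →I1
b2 →J1
b3 →J1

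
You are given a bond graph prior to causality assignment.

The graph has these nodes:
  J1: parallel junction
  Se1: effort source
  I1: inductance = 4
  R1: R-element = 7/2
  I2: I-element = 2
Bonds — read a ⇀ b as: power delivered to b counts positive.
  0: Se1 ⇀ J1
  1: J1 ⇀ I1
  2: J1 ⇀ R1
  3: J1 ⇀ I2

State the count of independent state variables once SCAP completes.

2  (I1, I2 all integral)

b0 stroke→J1  (source Se1 imposes e)
b1 stroke→I1  (0-jn J1 has e-setter on 0)
b2 stroke→R1  (J1 effort already set via bond 0)
b3 stroke→I2  (common-e at J1 fixed by 0)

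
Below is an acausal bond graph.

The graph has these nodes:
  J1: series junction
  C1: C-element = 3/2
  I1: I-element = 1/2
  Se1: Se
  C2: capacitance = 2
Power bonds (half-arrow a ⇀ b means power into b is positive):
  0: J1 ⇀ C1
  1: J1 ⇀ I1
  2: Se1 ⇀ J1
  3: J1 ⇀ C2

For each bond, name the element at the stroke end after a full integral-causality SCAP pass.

β0 stroke at J1
β1 stroke at I1
β2 stroke at J1
β3 stroke at J1

β2 stroke→J1  (Se1 fixes effort; stroke away)
β0 stroke→J1  (C1 integral (e out))
β1 stroke→I1  (I1: I, integral causality)
β3 stroke→J1  (1-jn J1 has f-setter on 1)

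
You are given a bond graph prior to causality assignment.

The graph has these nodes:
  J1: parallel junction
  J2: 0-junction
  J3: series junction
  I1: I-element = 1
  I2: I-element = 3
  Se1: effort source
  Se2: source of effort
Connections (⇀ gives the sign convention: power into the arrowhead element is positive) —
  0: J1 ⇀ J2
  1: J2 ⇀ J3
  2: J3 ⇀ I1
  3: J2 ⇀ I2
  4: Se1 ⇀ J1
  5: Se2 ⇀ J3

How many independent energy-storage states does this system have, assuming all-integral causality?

b4 |J1  (Se1 fixes effort; stroke away)
b5 |J3  (Se2 fixes effort; stroke away)
b0 |J2  (J1 effort already set via bond 4)
b1 |J3  (J2: bond 0 brought effort, rest push out)
b3 |I2  (common-e at J2 fixed by 0)
b2 |I1  (J3: last free bond brings flow in)

2  (I1, I2 all integral)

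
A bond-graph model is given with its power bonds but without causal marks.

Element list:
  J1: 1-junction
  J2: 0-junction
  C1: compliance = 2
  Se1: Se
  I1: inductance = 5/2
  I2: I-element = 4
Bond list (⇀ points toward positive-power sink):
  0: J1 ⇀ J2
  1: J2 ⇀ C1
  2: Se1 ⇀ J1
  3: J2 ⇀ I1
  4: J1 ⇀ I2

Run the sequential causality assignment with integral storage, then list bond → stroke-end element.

β2 stroke→J1  (Se1 (Se) sets effort on bond)
β1 stroke→J2  (prefer integral on C1)
β0 stroke→J1  (common-e at J2 fixed by 1)
β3 stroke→I1  (0-jn J2 has e-setter on 1)
β4 stroke→I2  (only one flow-in slot at J1)

b0 stroke→J1
b1 stroke→J2
b2 stroke→J1
b3 stroke→I1
b4 stroke→I2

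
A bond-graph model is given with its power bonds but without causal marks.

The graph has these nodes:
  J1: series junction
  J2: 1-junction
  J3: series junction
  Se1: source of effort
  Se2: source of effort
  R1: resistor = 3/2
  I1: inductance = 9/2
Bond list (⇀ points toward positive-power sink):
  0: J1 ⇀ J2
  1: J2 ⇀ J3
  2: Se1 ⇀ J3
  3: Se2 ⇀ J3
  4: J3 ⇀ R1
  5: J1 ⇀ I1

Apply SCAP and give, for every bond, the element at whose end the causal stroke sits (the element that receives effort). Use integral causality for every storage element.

#2 stroke→J3  (source Se1 imposes e)
#3 stroke→J3  (source Se2 imposes e)
#5 stroke→I1  (I1 integral (f out))
#0 stroke→J1  (J1: bond 5 brought flow, rest push out)
#1 stroke→J2  (1-jn J2 has f-setter on 0)
#4 stroke→J3  (J3 flow already set via bond 1)

bond 0 |J1
bond 1 |J2
bond 2 |J3
bond 3 |J3
bond 4 |J3
bond 5 |I1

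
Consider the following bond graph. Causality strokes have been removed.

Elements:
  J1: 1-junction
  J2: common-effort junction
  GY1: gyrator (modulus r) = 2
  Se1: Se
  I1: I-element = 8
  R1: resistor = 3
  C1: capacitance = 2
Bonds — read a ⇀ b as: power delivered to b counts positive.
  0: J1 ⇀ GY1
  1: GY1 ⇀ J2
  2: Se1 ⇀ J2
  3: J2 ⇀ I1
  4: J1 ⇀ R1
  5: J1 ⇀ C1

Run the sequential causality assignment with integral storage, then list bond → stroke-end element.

b0 stroke at GY1
b1 stroke at GY1
b2 stroke at J2
b3 stroke at I1
b4 stroke at J1
b5 stroke at J1

#2 stroke at J2  (source Se1 imposes e)
#1 stroke at GY1  (J2: bond 2 brought effort, rest push out)
#3 stroke at I1  (J2: bond 2 brought effort, rest push out)
#0 stroke at GY1  (GY1: gyrator matches bond 1)
#4 stroke at J1  (J1 flow already set via bond 0)
#5 stroke at J1  (J1: bond 0 brought flow, rest push out)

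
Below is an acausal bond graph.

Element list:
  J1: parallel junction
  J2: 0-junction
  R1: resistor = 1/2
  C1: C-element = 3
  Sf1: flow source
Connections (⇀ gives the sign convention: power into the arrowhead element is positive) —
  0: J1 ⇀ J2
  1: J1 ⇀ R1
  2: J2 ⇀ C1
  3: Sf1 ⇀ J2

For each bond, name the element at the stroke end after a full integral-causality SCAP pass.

bond 3 stroke→Sf1  (Sf1: flow source, stroke at near end)
bond 2 stroke→J2  (C1 outputs effort q/C1)
bond 0 stroke→J1  (J2 effort already set via bond 2)
bond 1 stroke→R1  (J1: bond 0 brought effort, rest push out)

β0 stroke→J1
β1 stroke→R1
β2 stroke→J2
β3 stroke→Sf1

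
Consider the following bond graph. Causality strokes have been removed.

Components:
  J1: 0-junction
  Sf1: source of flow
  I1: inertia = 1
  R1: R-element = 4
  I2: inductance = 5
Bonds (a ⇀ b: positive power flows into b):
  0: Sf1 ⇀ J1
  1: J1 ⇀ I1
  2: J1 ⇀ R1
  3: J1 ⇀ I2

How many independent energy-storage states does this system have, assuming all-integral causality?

2  (I1, I2 all integral)

#0 |Sf1  (source Sf1 imposes f)
#1 |I1  (I1: I, integral causality)
#3 |I2  (I2: I, integral causality)
#2 |J1  (closing 0-jn rule on J1)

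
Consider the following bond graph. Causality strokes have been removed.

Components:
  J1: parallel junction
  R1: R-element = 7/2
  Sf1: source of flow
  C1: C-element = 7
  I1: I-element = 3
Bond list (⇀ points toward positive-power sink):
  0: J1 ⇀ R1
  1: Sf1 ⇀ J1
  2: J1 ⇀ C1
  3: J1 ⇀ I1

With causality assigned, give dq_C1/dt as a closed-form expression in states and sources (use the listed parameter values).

dq_C1/dt = F_Sf1 - p_I1/3 - 2*q_C1/49

#1 stroke at Sf1  (Sf1: flow source, stroke at near end)
#2 stroke at J1  (C1: C, integral causality)
#0 stroke at R1  (J1: bond 2 brought effort, rest push out)
#3 stroke at I1  (J1 effort already set via bond 2)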